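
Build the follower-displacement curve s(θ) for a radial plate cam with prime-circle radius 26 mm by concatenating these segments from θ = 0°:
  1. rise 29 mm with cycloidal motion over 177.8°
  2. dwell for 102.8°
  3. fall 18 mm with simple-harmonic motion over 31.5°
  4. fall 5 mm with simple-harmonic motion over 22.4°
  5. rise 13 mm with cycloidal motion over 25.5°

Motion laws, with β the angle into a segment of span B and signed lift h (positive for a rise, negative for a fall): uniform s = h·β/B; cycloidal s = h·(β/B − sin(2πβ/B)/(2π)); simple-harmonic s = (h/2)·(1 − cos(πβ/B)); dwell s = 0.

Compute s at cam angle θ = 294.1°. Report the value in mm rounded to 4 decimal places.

seg 1 [0°–177.8°] cycloidal, h=29: full span → s += 29 → s = 29.0000
seg 2 [177.8°–280.6°] dwell: s stays 29.0000
seg 3 [280.6°–312.1°] simple-harmonic, h=-18: θ=294.1° here. β=13.5, B=31.5. -18/2·(1 − cos(π·0.4286)) = -6.9973 → s = 22.0027

22.0027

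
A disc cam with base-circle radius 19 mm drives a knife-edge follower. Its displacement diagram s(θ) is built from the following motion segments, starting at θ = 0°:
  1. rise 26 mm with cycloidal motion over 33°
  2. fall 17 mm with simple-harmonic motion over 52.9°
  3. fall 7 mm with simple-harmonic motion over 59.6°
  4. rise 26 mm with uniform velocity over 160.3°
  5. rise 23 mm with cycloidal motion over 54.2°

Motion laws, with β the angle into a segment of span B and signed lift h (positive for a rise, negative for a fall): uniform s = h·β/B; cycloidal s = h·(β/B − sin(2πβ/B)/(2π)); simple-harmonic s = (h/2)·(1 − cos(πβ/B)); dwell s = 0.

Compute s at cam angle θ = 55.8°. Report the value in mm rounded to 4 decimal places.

seg 1 [0°–33°] cycloidal, h=26: full span → s += 26 → s = 26.0000
seg 2 [33°–85.9°] simple-harmonic, h=-17: θ=55.8° here. β=22.8, B=52.9. -17/2·(1 − cos(π·0.4310)) = -6.6719 → s = 19.3281

19.3281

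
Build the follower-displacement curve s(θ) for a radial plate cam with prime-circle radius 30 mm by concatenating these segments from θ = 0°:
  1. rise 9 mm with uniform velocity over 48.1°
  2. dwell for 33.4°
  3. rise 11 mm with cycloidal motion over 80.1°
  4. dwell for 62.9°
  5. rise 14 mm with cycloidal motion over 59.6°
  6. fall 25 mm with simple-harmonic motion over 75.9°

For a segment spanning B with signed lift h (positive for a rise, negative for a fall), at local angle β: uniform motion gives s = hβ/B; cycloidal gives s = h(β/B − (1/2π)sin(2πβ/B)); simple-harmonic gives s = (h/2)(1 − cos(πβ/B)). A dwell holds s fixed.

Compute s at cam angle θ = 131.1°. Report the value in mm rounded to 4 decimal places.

seg 1 [0°–48.1°] uniform, h=9: full span → s += 9 → s = 9.0000
seg 2 [48.1°–81.5°] dwell: s stays 9.0000
seg 3 [81.5°–161.6°] cycloidal, h=11: θ=131.1° here. β=49.6, B=80.1. 11·(0.6192 − sin(2π·0.6192)/(2π)) = 8.0037 → s = 17.0037

17.0037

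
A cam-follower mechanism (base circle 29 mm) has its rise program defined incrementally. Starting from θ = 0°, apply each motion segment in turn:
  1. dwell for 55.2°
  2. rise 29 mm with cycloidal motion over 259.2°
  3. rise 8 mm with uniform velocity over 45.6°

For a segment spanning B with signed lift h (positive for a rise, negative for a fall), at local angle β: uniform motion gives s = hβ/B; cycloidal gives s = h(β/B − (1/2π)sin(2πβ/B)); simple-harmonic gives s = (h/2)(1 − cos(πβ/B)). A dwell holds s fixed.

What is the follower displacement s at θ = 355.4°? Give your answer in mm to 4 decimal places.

seg 1 [0°–55.2°] dwell: s stays 0.0000
seg 2 [55.2°–314.4°] cycloidal, h=29: full span → s += 29 → s = 29.0000
seg 3 [314.4°–360°] uniform, h=8: θ=355.4° here. β=41, B=45.6. 8·41/45.6 = 7.1930 → s = 36.1930

36.1930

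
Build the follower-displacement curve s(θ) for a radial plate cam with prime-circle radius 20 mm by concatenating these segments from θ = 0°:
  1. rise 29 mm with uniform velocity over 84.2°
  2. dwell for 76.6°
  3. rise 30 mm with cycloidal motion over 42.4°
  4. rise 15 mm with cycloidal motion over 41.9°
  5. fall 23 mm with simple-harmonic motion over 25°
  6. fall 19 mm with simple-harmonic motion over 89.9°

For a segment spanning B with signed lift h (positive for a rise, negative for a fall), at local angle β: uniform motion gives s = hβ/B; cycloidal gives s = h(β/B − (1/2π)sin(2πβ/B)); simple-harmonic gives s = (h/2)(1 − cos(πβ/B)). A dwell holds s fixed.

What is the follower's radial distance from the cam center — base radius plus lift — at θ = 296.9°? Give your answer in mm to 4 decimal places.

seg 1 [0°–84.2°] uniform, h=29: full span → s += 29 → s = 29.0000
seg 2 [84.2°–160.8°] dwell: s stays 29.0000
seg 3 [160.8°–203.2°] cycloidal, h=30: full span → s += 30 → s = 59.0000
seg 4 [203.2°–245.1°] cycloidal, h=15: full span → s += 15 → s = 74.0000
seg 5 [245.1°–270.1°] simple-harmonic, h=-23: full span → s += -23 → s = 51.0000
seg 6 [270.1°–360°] simple-harmonic, h=-19: θ=296.9° here. β=26.8, B=89.9. -19/2·(1 − cos(π·0.2981)) = -3.8705 → s = 47.1295
radial distance = base radius + s = 20 + 47.1295 = 67.1295

67.1295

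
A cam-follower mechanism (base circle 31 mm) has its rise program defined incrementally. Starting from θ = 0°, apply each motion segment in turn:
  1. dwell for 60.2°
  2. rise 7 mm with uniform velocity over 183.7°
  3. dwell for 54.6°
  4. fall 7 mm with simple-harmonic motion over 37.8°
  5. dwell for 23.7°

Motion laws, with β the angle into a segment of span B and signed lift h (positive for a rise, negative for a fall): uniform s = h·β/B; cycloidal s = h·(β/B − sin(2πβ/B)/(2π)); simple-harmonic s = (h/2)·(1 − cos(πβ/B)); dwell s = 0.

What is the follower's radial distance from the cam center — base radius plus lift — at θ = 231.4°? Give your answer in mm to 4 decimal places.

seg 1 [0°–60.2°] dwell: s stays 0.0000
seg 2 [60.2°–243.9°] uniform, h=7: θ=231.4° here. β=171.2, B=183.7. 7·171.2/183.7 = 6.5237 → s = 6.5237
radial distance = base radius + s = 31 + 6.5237 = 37.5237

37.5237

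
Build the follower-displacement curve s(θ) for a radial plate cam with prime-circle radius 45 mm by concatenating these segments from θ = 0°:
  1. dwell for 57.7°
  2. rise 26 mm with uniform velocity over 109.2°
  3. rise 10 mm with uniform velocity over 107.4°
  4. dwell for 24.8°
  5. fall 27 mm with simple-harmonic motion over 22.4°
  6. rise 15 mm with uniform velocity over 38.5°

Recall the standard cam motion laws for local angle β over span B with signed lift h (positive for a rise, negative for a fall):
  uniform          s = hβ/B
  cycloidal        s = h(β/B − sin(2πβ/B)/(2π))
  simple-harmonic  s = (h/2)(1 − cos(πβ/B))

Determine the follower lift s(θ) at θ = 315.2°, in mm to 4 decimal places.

seg 1 [0°–57.7°] dwell: s stays 0.0000
seg 2 [57.7°–166.9°] uniform, h=26: full span → s += 26 → s = 26.0000
seg 3 [166.9°–274.3°] uniform, h=10: full span → s += 10 → s = 36.0000
seg 4 [274.3°–299.1°] dwell: s stays 36.0000
seg 5 [299.1°–321.5°] simple-harmonic, h=-27: θ=315.2° here. β=16.1, B=22.4. -27/2·(1 − cos(π·0.7187)) = -22.0643 → s = 13.9357

13.9357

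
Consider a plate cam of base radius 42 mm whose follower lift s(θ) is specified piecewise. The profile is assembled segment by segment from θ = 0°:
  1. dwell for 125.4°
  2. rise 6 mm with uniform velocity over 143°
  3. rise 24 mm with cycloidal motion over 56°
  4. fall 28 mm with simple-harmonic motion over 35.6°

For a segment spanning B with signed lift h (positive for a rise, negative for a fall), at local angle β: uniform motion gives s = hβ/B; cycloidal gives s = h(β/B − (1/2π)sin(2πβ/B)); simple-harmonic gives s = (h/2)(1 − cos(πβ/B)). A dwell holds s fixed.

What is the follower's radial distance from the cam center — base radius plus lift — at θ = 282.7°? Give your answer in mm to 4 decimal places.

seg 1 [0°–125.4°] dwell: s stays 0.0000
seg 2 [125.4°–268.4°] uniform, h=6: full span → s += 6 → s = 6.0000
seg 3 [268.4°–324.4°] cycloidal, h=24: θ=282.7° here. β=14.3, B=56. 24·(0.2554 − sin(2π·0.2554)/(2π)) = 2.3110 → s = 8.3110
radial distance = base radius + s = 42 + 8.3110 = 50.3110

50.3110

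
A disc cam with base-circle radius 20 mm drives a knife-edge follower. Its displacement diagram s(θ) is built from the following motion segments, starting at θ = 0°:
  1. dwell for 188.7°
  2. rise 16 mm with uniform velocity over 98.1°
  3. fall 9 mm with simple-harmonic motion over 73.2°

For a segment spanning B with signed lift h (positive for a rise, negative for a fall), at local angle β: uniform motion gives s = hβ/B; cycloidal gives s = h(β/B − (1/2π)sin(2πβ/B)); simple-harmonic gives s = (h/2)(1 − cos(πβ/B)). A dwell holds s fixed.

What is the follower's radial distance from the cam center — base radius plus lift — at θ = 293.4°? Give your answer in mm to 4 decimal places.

seg 1 [0°–188.7°] dwell: s stays 0.0000
seg 2 [188.7°–286.8°] uniform, h=16: full span → s += 16 → s = 16.0000
seg 3 [286.8°–360°] simple-harmonic, h=-9: θ=293.4° here. β=6.6, B=73.2. -9/2·(1 − cos(π·0.0902)) = -0.1793 → s = 15.8207
radial distance = base radius + s = 20 + 15.8207 = 35.8207

35.8207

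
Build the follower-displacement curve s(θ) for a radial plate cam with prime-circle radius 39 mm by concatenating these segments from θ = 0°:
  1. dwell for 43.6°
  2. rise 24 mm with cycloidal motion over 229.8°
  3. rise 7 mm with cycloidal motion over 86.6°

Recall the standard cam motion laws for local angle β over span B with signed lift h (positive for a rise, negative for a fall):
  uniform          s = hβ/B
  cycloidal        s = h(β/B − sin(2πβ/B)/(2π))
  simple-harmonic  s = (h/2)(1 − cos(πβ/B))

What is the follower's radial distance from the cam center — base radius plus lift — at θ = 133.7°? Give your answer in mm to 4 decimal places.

seg 1 [0°–43.6°] dwell: s stays 0.0000
seg 2 [43.6°–273.4°] cycloidal, h=24: θ=133.7° here. β=90.1, B=229.8. 24·(0.3921 − sin(2π·0.3921)/(2π)) = 7.0138 → s = 7.0138
radial distance = base radius + s = 39 + 7.0138 = 46.0138

46.0138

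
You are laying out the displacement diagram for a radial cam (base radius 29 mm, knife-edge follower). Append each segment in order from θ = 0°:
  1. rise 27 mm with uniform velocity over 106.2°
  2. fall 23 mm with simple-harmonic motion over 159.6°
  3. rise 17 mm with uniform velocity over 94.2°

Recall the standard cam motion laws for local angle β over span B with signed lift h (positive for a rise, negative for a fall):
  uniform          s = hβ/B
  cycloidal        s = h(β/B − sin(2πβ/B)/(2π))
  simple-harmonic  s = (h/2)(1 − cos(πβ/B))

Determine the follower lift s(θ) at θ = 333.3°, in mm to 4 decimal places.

seg 1 [0°–106.2°] uniform, h=27: full span → s += 27 → s = 27.0000
seg 2 [106.2°–265.8°] simple-harmonic, h=-23: full span → s += -23 → s = 4.0000
seg 3 [265.8°–360°] uniform, h=17: θ=333.3° here. β=67.5, B=94.2. 17·67.5/94.2 = 12.1815 → s = 16.1815

16.1815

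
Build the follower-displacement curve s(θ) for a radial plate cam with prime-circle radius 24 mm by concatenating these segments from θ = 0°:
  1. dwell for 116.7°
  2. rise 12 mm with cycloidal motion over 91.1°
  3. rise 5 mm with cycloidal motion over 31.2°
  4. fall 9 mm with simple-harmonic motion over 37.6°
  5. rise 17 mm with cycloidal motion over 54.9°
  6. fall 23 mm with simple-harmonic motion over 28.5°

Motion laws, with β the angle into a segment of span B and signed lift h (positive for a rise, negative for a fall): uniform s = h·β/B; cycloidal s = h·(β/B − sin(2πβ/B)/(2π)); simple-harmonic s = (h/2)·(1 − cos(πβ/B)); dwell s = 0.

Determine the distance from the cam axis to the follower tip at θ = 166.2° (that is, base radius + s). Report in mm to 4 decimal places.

seg 1 [0°–116.7°] dwell: s stays 0.0000
seg 2 [116.7°–207.8°] cycloidal, h=12: θ=166.2° here. β=49.5, B=91.1. 12·(0.5434 − sin(2π·0.5434)/(2π)) = 7.0342 → s = 7.0342
radial distance = base radius + s = 24 + 7.0342 = 31.0342

31.0342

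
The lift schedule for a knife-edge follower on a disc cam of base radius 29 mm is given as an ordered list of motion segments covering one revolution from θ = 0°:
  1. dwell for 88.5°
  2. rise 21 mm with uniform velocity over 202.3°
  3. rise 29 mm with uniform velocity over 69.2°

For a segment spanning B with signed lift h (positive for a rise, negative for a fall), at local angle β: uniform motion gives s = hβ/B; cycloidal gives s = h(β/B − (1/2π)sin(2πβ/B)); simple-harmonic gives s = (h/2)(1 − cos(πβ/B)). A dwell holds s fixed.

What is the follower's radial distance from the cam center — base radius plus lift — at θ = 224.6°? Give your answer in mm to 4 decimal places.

seg 1 [0°–88.5°] dwell: s stays 0.0000
seg 2 [88.5°–290.8°] uniform, h=21: θ=224.6° here. β=136.1, B=202.3. 21·136.1/202.3 = 14.1280 → s = 14.1280
radial distance = base radius + s = 29 + 14.1280 = 43.1280

43.1280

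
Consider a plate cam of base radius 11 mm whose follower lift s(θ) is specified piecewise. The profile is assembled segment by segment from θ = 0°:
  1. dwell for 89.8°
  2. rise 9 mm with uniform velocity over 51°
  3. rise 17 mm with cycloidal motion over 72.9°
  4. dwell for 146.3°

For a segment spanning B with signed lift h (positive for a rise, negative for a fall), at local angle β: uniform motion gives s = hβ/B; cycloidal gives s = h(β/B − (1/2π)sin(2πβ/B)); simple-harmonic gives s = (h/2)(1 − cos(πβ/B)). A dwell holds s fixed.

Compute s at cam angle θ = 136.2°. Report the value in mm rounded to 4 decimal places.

seg 1 [0°–89.8°] dwell: s stays 0.0000
seg 2 [89.8°–140.8°] uniform, h=9: θ=136.2° here. β=46.4, B=51. 9·46.4/51 = 8.1882 → s = 8.1882

8.1882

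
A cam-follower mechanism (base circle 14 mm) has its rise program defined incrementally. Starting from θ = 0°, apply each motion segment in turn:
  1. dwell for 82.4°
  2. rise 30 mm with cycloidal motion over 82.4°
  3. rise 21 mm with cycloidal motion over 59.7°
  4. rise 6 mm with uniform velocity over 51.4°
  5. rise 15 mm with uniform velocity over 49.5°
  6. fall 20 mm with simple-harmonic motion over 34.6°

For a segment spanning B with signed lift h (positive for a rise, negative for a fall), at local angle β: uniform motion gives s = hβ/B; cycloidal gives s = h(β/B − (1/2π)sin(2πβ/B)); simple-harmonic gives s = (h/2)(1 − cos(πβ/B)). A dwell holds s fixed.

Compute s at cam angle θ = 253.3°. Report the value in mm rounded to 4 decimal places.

seg 1 [0°–82.4°] dwell: s stays 0.0000
seg 2 [82.4°–164.8°] cycloidal, h=30: full span → s += 30 → s = 30.0000
seg 3 [164.8°–224.5°] cycloidal, h=21: full span → s += 21 → s = 51.0000
seg 4 [224.5°–275.9°] uniform, h=6: θ=253.3° here. β=28.8, B=51.4. 6·28.8/51.4 = 3.3619 → s = 54.3619

54.3619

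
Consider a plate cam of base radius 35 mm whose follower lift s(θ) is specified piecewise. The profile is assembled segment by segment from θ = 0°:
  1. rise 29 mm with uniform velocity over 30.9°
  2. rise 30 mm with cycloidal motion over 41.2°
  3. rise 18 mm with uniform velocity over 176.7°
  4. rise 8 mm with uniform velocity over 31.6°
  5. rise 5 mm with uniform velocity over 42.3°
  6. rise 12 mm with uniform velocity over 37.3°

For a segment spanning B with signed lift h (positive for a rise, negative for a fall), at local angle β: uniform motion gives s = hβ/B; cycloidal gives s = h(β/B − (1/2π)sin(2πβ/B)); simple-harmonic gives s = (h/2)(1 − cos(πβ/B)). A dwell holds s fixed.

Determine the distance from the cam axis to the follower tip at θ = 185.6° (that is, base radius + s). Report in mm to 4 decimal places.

seg 1 [0°–30.9°] uniform, h=29: full span → s += 29 → s = 29.0000
seg 2 [30.9°–72.1°] cycloidal, h=30: full span → s += 30 → s = 59.0000
seg 3 [72.1°–248.8°] uniform, h=18: θ=185.6° here. β=113.5, B=176.7. 18·113.5/176.7 = 11.5620 → s = 70.5620
radial distance = base radius + s = 35 + 70.5620 = 105.5620

105.5620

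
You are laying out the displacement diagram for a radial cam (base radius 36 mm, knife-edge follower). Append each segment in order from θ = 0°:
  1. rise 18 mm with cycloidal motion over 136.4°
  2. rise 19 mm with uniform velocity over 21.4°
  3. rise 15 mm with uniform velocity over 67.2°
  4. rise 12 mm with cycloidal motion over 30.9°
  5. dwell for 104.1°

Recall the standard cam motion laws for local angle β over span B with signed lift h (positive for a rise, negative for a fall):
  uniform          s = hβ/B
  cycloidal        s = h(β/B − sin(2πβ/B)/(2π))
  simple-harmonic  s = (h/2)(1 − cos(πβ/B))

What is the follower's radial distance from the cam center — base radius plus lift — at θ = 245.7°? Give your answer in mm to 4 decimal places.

seg 1 [0°–136.4°] cycloidal, h=18: full span → s += 18 → s = 18.0000
seg 2 [136.4°–157.8°] uniform, h=19: full span → s += 19 → s = 37.0000
seg 3 [157.8°–225°] uniform, h=15: full span → s += 15 → s = 52.0000
seg 4 [225°–255.9°] cycloidal, h=12: θ=245.7° here. β=20.7, B=30.9. 12·(0.6699 − sin(2π·0.6699)/(2π)) = 9.7119 → s = 61.7119
radial distance = base radius + s = 36 + 61.7119 = 97.7119

97.7119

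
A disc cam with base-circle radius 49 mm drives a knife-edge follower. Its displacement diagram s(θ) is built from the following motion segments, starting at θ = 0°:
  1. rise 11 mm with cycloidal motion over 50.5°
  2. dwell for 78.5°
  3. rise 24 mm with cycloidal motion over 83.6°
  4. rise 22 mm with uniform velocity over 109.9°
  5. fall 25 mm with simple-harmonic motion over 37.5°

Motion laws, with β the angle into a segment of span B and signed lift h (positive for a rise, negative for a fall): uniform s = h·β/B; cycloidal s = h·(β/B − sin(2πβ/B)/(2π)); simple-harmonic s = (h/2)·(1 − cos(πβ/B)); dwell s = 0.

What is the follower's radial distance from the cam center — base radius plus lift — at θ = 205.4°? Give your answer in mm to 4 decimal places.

seg 1 [0°–50.5°] cycloidal, h=11: full span → s += 11 → s = 11.0000
seg 2 [50.5°–129°] dwell: s stays 11.0000
seg 3 [129°–212.6°] cycloidal, h=24: θ=205.4° here. β=76.4, B=83.6. 24·(0.9139 − sin(2π·0.9139)/(2π)) = 23.9006 → s = 34.9006
radial distance = base radius + s = 49 + 34.9006 = 83.9006

83.9006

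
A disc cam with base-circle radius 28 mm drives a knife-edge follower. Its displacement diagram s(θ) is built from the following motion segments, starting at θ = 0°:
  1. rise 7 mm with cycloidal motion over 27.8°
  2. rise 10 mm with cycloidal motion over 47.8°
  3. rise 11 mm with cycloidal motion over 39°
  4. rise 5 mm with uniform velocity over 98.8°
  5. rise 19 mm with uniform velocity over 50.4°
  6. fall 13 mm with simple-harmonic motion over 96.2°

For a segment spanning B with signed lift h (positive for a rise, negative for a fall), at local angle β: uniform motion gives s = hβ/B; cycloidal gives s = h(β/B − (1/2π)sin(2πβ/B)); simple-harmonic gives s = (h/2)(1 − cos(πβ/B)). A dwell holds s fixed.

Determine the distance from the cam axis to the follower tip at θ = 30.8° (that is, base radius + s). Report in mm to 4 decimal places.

seg 1 [0°–27.8°] cycloidal, h=7: full span → s += 7 → s = 7.0000
seg 2 [27.8°–75.6°] cycloidal, h=10: θ=30.8° here. β=3, B=47.8. 10·(0.0628 − sin(2π·0.0628)/(2π)) = 0.0161 → s = 7.0161
radial distance = base radius + s = 28 + 7.0161 = 35.0161

35.0161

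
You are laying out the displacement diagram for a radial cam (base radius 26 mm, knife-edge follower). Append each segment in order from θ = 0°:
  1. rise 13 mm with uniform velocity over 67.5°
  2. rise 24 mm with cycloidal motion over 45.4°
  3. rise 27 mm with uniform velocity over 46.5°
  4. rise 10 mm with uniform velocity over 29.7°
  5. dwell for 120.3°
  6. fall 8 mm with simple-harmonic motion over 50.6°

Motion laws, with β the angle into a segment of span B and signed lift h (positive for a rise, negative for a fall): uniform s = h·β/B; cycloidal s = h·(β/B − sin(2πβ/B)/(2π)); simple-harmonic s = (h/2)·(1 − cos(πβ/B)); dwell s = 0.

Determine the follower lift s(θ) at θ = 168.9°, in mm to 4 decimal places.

seg 1 [0°–67.5°] uniform, h=13: full span → s += 13 → s = 13.0000
seg 2 [67.5°–112.9°] cycloidal, h=24: full span → s += 24 → s = 37.0000
seg 3 [112.9°–159.4°] uniform, h=27: full span → s += 27 → s = 64.0000
seg 4 [159.4°–189.1°] uniform, h=10: θ=168.9° here. β=9.5, B=29.7. 10·9.5/29.7 = 3.1987 → s = 67.1987

67.1987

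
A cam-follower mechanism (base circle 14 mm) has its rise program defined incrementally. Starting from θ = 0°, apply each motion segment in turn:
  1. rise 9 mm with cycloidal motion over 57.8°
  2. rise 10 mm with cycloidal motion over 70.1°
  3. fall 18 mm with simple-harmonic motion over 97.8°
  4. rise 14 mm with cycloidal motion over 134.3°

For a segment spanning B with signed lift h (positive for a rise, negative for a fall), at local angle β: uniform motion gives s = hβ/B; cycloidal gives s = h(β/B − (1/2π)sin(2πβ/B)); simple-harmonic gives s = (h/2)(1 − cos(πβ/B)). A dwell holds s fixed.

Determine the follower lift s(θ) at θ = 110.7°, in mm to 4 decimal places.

seg 1 [0°–57.8°] cycloidal, h=9: full span → s += 9 → s = 9.0000
seg 2 [57.8°–127.9°] cycloidal, h=10: θ=110.7° here. β=52.9, B=70.1. 10·(0.7546 − sin(2π·0.7546)/(2π)) = 9.1372 → s = 18.1372

18.1372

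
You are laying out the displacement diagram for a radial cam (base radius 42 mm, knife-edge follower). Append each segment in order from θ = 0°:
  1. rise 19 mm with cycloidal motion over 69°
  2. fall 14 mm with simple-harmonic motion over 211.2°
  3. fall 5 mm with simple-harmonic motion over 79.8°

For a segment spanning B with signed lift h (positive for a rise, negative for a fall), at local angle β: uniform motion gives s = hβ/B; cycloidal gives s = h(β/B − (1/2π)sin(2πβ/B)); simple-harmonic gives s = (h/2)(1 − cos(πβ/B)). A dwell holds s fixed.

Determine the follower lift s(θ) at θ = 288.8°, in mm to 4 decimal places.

seg 1 [0°–69°] cycloidal, h=19: full span → s += 19 → s = 19.0000
seg 2 [69°–280.2°] simple-harmonic, h=-14: full span → s += -14 → s = 5.0000
seg 3 [280.2°–360°] simple-harmonic, h=-5: θ=288.8° here. β=8.6, B=79.8. -5/2·(1 − cos(π·0.1078)) = -0.1419 → s = 4.8581

4.8581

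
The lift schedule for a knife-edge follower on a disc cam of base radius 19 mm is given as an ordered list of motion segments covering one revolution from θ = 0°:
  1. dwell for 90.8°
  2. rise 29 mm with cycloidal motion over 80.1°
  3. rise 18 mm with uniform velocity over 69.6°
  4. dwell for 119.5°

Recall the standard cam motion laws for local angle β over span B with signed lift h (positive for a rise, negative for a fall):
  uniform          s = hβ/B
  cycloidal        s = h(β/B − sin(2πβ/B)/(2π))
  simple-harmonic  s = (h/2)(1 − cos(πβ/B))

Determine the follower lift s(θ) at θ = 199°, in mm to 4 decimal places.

seg 1 [0°–90.8°] dwell: s stays 0.0000
seg 2 [90.8°–170.9°] cycloidal, h=29: full span → s += 29 → s = 29.0000
seg 3 [170.9°–240.5°] uniform, h=18: θ=199° here. β=28.1, B=69.6. 18·28.1/69.6 = 7.2672 → s = 36.2672

36.2672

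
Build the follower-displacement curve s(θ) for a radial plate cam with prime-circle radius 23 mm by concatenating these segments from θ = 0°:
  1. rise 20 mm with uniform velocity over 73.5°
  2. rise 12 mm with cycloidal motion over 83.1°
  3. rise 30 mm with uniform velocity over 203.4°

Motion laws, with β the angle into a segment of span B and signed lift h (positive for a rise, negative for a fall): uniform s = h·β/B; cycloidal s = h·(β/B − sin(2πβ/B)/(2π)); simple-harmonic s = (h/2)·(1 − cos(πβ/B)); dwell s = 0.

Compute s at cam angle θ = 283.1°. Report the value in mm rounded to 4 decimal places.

seg 1 [0°–73.5°] uniform, h=20: full span → s += 20 → s = 20.0000
seg 2 [73.5°–156.6°] cycloidal, h=12: full span → s += 12 → s = 32.0000
seg 3 [156.6°–360°] uniform, h=30: θ=283.1° here. β=126.5, B=203.4. 30·126.5/203.4 = 18.6578 → s = 50.6578

50.6578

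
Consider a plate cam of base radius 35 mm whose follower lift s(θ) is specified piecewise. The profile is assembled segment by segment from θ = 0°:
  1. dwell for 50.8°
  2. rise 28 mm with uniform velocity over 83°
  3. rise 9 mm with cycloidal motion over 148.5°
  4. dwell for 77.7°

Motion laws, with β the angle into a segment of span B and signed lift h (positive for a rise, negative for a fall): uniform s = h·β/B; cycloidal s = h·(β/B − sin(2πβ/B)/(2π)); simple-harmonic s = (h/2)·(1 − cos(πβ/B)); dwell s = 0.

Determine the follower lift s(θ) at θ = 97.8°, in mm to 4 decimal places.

seg 1 [0°–50.8°] dwell: s stays 0.0000
seg 2 [50.8°–133.8°] uniform, h=28: θ=97.8° here. β=47, B=83. 28·47/83 = 15.8554 → s = 15.8554

15.8554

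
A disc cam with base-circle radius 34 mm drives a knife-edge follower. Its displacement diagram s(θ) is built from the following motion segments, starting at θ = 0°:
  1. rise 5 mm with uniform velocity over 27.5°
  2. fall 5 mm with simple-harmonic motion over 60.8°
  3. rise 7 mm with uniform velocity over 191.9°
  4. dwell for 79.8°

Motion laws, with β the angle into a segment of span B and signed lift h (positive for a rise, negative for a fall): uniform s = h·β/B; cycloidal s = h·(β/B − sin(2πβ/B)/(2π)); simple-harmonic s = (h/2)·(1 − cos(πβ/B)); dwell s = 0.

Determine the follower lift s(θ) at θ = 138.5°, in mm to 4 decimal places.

seg 1 [0°–27.5°] uniform, h=5: full span → s += 5 → s = 5.0000
seg 2 [27.5°–88.3°] simple-harmonic, h=-5: full span → s += -5 → s = 0.0000
seg 3 [88.3°–280.2°] uniform, h=7: θ=138.5° here. β=50.2, B=191.9. 7·50.2/191.9 = 1.8312 → s = 1.8312

1.8312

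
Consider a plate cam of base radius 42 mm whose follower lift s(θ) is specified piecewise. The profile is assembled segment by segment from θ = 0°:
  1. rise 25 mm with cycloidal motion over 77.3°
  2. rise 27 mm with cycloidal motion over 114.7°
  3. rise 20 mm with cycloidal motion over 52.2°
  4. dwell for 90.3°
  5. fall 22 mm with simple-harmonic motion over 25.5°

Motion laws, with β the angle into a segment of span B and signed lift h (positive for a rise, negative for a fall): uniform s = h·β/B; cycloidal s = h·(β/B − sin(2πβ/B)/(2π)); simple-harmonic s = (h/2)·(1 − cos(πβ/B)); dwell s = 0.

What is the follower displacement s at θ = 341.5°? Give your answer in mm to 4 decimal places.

seg 1 [0°–77.3°] cycloidal, h=25: full span → s += 25 → s = 25.0000
seg 2 [77.3°–192°] cycloidal, h=27: full span → s += 27 → s = 52.0000
seg 3 [192°–244.2°] cycloidal, h=20: full span → s += 20 → s = 72.0000
seg 4 [244.2°–334.5°] dwell: s stays 72.0000
seg 5 [334.5°–360°] simple-harmonic, h=-22: θ=341.5° here. β=7, B=25.5. -22/2·(1 − cos(π·0.2745)) = -3.8432 → s = 68.1568

68.1568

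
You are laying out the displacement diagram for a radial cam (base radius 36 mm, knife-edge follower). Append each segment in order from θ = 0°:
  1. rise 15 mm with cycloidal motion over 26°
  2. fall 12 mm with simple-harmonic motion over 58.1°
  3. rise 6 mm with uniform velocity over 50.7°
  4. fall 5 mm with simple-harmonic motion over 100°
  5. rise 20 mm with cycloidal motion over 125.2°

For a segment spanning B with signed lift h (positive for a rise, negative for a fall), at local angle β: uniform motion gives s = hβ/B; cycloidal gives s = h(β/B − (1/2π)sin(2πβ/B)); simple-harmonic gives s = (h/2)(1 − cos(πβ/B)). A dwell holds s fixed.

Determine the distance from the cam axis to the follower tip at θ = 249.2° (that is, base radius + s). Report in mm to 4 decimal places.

seg 1 [0°–26°] cycloidal, h=15: full span → s += 15 → s = 15.0000
seg 2 [26°–84.1°] simple-harmonic, h=-12: full span → s += -12 → s = 3.0000
seg 3 [84.1°–134.8°] uniform, h=6: full span → s += 6 → s = 9.0000
seg 4 [134.8°–234.8°] simple-harmonic, h=-5: full span → s += -5 → s = 4.0000
seg 5 [234.8°–360°] cycloidal, h=20: θ=249.2° here. β=14.4, B=125.2. 20·(0.1150 − sin(2π·0.1150)/(2π)) = 0.1951 → s = 4.1951
radial distance = base radius + s = 36 + 4.1951 = 40.1951

40.1951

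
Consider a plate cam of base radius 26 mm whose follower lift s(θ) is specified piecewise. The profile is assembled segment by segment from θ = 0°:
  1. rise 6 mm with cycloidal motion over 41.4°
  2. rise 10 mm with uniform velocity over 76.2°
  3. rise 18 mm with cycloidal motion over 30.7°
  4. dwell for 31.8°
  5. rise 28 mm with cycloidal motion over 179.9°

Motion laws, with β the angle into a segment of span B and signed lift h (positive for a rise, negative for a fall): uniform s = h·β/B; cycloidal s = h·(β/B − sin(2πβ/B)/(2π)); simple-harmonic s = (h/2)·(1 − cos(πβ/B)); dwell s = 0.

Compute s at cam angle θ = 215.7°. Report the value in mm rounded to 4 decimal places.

seg 1 [0°–41.4°] cycloidal, h=6: full span → s += 6 → s = 6.0000
seg 2 [41.4°–117.6°] uniform, h=10: full span → s += 10 → s = 16.0000
seg 3 [117.6°–148.3°] cycloidal, h=18: full span → s += 18 → s = 34.0000
seg 4 [148.3°–180.1°] dwell: s stays 34.0000
seg 5 [180.1°–360°] cycloidal, h=28: θ=215.7° here. β=35.6, B=179.9. 28·(0.1979 − sin(2π·0.1979)/(2π)) = 1.3213 → s = 35.3213

35.3213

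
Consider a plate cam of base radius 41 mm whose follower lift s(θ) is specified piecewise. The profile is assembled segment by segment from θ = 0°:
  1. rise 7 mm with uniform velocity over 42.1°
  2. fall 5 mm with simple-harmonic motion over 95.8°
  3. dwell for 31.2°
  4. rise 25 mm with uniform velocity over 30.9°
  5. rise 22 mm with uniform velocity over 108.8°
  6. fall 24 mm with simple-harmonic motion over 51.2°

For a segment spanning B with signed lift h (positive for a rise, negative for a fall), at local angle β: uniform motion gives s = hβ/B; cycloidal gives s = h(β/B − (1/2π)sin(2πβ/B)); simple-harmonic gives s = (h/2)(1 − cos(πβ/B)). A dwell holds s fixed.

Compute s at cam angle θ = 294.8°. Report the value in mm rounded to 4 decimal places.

seg 1 [0°–42.1°] uniform, h=7: full span → s += 7 → s = 7.0000
seg 2 [42.1°–137.9°] simple-harmonic, h=-5: full span → s += -5 → s = 2.0000
seg 3 [137.9°–169.1°] dwell: s stays 2.0000
seg 4 [169.1°–200°] uniform, h=25: full span → s += 25 → s = 27.0000
seg 5 [200°–308.8°] uniform, h=22: θ=294.8° here. β=94.8, B=108.8. 22·94.8/108.8 = 19.1691 → s = 46.1691

46.1691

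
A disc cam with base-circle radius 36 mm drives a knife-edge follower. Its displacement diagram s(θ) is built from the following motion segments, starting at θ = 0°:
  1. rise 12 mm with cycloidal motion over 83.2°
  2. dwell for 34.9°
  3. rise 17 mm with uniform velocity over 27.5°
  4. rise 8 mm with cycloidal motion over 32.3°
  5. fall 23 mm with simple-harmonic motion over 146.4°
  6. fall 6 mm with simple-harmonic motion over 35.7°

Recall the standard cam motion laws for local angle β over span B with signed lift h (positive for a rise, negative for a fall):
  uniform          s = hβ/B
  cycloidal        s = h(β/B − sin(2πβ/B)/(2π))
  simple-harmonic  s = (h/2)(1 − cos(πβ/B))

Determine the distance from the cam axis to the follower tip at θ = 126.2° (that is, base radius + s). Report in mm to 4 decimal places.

seg 1 [0°–83.2°] cycloidal, h=12: full span → s += 12 → s = 12.0000
seg 2 [83.2°–118.1°] dwell: s stays 12.0000
seg 3 [118.1°–145.6°] uniform, h=17: θ=126.2° here. β=8.1, B=27.5. 17·8.1/27.5 = 5.0073 → s = 17.0073
radial distance = base radius + s = 36 + 17.0073 = 53.0073

53.0073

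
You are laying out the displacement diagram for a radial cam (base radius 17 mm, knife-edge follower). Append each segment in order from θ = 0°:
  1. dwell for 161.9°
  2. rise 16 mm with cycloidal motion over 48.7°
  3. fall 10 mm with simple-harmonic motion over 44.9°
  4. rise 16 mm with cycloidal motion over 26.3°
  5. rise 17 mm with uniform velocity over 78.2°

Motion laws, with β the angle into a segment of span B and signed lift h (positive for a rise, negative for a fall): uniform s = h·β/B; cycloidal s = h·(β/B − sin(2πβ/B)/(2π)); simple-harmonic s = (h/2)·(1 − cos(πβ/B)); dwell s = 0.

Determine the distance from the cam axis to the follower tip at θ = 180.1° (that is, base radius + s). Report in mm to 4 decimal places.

seg 1 [0°–161.9°] dwell: s stays 0.0000
seg 2 [161.9°–210.6°] cycloidal, h=16: θ=180.1° here. β=18.2, B=48.7. 16·(0.3737 − sin(2π·0.3737)/(2π)) = 4.1644 → s = 4.1644
radial distance = base radius + s = 17 + 4.1644 = 21.1644

21.1644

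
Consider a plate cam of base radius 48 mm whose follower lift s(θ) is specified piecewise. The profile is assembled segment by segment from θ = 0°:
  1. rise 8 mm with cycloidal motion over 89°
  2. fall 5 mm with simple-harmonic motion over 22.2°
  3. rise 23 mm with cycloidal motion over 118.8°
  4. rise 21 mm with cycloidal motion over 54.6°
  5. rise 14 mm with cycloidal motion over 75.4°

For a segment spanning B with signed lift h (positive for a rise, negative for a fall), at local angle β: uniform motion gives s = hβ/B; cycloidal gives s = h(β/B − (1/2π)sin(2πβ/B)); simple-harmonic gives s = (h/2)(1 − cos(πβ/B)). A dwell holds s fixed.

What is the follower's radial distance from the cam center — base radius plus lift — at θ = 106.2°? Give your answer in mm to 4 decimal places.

seg 1 [0°–89°] cycloidal, h=8: full span → s += 8 → s = 8.0000
seg 2 [89°–111.2°] simple-harmonic, h=-5: θ=106.2° here. β=17.2, B=22.2. -5/2·(1 − cos(π·0.7748)) = -4.3999 → s = 3.6001
radial distance = base radius + s = 48 + 3.6001 = 51.6001

51.6001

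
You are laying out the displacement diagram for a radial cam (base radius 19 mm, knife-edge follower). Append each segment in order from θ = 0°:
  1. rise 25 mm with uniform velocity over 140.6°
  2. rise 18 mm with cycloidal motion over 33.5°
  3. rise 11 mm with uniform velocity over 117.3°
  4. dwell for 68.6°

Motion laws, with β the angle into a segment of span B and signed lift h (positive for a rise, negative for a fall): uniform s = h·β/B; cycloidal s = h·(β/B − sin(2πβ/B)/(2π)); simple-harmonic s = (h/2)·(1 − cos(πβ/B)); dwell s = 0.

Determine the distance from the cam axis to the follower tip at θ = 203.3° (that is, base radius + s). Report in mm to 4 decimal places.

seg 1 [0°–140.6°] uniform, h=25: full span → s += 25 → s = 25.0000
seg 2 [140.6°–174.1°] cycloidal, h=18: full span → s += 18 → s = 43.0000
seg 3 [174.1°–291.4°] uniform, h=11: θ=203.3° here. β=29.2, B=117.3. 11·29.2/117.3 = 2.7383 → s = 45.7383
radial distance = base radius + s = 19 + 45.7383 = 64.7383

64.7383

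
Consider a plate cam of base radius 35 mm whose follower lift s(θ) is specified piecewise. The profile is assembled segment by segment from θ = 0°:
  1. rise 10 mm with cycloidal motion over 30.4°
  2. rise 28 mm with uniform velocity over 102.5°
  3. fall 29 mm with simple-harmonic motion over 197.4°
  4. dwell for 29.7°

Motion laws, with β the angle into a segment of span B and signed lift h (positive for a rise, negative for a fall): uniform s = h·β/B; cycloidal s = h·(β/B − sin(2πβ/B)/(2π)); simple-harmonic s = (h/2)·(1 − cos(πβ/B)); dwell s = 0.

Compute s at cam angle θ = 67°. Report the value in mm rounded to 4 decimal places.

seg 1 [0°–30.4°] cycloidal, h=10: full span → s += 10 → s = 10.0000
seg 2 [30.4°–132.9°] uniform, h=28: θ=67° here. β=36.6, B=102.5. 28·36.6/102.5 = 9.9980 → s = 19.9980

19.9980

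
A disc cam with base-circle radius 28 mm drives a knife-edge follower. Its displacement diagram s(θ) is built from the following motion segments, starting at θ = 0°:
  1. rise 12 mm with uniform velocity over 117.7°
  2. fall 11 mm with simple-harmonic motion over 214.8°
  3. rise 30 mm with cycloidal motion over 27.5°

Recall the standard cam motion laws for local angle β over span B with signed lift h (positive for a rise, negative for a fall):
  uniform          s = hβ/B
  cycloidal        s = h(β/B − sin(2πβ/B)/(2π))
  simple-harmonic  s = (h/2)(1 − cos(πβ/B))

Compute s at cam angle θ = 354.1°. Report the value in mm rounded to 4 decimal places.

seg 1 [0°–117.7°] uniform, h=12: full span → s += 12 → s = 12.0000
seg 2 [117.7°–332.5°] simple-harmonic, h=-11: full span → s += -11 → s = 1.0000
seg 3 [332.5°–360°] cycloidal, h=30: θ=354.1° here. β=21.6, B=27.5. 30·(0.7855 − sin(2π·0.7855)/(2π)) = 28.2203 → s = 29.2203

29.2203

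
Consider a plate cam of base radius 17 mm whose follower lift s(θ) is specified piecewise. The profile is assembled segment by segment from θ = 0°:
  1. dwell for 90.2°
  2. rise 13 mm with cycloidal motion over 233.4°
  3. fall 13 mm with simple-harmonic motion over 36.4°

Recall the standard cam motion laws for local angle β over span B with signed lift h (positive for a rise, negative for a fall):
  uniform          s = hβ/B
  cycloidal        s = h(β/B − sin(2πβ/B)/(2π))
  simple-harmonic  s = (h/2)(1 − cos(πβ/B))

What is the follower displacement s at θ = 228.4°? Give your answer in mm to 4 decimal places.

seg 1 [0°–90.2°] dwell: s stays 0.0000
seg 2 [90.2°–323.6°] cycloidal, h=13: θ=228.4° here. β=138.2, B=233.4. 13·(0.5921 − sin(2π·0.5921)/(2π)) = 8.8293 → s = 8.8293

8.8293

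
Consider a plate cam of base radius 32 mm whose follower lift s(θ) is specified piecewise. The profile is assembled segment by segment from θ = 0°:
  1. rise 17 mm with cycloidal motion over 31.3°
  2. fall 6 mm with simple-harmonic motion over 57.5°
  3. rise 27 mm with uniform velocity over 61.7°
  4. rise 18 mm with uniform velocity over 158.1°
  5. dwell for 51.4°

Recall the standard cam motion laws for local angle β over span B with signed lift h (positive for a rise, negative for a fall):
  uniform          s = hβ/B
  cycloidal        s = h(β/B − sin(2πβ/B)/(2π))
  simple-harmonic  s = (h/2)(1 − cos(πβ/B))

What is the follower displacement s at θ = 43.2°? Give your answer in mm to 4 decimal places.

seg 1 [0°–31.3°] cycloidal, h=17: full span → s += 17 → s = 17.0000
seg 2 [31.3°–88.8°] simple-harmonic, h=-6: θ=43.2° here. β=11.9, B=57.5. -6/2·(1 − cos(π·0.2070)) = -0.6121 → s = 16.3879

16.3879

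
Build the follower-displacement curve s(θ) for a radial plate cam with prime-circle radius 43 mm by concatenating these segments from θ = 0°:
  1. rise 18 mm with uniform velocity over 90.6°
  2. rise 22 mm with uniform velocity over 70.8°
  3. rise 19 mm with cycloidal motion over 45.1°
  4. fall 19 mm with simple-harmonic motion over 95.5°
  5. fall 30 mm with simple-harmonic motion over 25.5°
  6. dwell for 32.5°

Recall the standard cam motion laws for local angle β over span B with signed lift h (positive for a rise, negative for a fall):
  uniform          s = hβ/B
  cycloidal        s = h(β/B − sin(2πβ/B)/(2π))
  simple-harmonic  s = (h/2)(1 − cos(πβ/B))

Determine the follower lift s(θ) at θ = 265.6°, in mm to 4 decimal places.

seg 1 [0°–90.6°] uniform, h=18: full span → s += 18 → s = 18.0000
seg 2 [90.6°–161.4°] uniform, h=22: full span → s += 22 → s = 40.0000
seg 3 [161.4°–206.5°] cycloidal, h=19: full span → s += 19 → s = 59.0000
seg 4 [206.5°–302°] simple-harmonic, h=-19: θ=265.6° here. β=59.1, B=95.5. -19/2·(1 − cos(π·0.6188)) = -12.9652 → s = 46.0348

46.0348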